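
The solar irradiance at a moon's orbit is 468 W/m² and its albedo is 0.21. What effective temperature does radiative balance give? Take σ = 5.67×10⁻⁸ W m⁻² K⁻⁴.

T ≈ 201 K

Power absorbed = (1−a)S·πR²; power emitted = 4πR²σT⁴. Equating and cancelling πR²:
T = ((1−a)S / 4σ)^(1/4) = (370 / (4 × 5.67×10⁻⁸))^(1/4) = (1.63×10^9)^(1/4).
T = 201 K.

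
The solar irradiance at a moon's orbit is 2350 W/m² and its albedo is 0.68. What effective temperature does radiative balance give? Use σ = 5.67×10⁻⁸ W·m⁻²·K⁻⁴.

T ≈ 240 K

Power absorbed = (1−a)S·πR²; power emitted = 4πR²σT⁴. Equating and cancelling πR²:
T = ((1−a)S / 4σ)^(1/4) = (752 / (4 × 5.67×10⁻⁸))^(1/4) = (3.32×10^9)^(1/4).
T = 240 K.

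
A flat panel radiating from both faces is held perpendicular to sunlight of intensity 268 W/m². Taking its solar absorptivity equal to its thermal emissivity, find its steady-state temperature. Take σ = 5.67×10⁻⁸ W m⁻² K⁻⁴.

Absorbed flux αS = emitted flux 2εσT⁴ per unit area; with α = ε this gives T = (S/2σ)^(1/4).
T = (268 / (2 × 5.67×10⁻⁸))^(1/4) = (2.36×10^9)^(1/4).
T = 220 K.

T ≈ 220 K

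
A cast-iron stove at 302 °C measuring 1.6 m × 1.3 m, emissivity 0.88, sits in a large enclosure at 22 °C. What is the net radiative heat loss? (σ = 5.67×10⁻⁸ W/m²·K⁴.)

A = 1.6 × 1.3 = 2.08 m².
Convert: 302 °C = 575 K; 22 °C = 295 K.
Q = εσA(T⁴ − T_s⁴). T⁴ − T_s⁴ = (575)⁴ − (295)⁴ = 1.09×10^11 − 7.57×10^9 = 1.02×10^11 K⁴.
Q = 0.88 × 5.67×10⁻⁸ × 2.08 × 1.02×10^11 = 10600 W.

Q ≈ 10600 W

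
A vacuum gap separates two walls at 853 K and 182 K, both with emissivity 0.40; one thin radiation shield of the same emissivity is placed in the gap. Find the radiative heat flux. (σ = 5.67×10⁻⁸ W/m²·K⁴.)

Each of the 2 gaps contributes resistance (2/ε − 1) = 2/0.40 − 1 = 4.000; total = 8.000.
q = σ(T₁⁴ − T₂⁴) / 8.000 = 5.67×10⁻⁸ × 5.28×10^11 / 8.000 = 3740 W/m².

q ≈ 3740 W/m²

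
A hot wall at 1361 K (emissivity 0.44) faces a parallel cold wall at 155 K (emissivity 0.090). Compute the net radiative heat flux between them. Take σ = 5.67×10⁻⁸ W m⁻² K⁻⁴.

q ≈ 15700 W/m²

For two large parallel gray plates, q = σ(T₁⁴ − T₂⁴) / (1/ε₁ + 1/ε₂ − 1).
1/ε₁ + 1/ε₂ − 1 = 1/0.44 + 1/0.090 − 1 = 12.38.
T₁⁴ − T₂⁴ = 3.43×10^12 − 5.77×10^8 = 3.43×10^12 K⁴.
q = 5.67×10⁻⁸ × 3.43×10^12 / 12.38 = 15700 W/m².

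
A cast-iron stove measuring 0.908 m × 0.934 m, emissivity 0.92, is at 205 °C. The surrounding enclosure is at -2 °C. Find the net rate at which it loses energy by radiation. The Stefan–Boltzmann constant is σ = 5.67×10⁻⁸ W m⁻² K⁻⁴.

Q ≈ 2070 W

A = 0.908 × 0.934 = 0.848 m².
Convert: 205 °C = 478 K; -2 °C = 271 K.
Q = εσA(T⁴ − T_s⁴). T⁴ − T_s⁴ = (478)⁴ − (271)⁴ = 5.22×10^10 − 5.39×10^9 = 4.68×10^10 K⁴.
Q = 0.92 × 5.67×10⁻⁸ × 0.848 × 4.68×10^10 = 2070 W.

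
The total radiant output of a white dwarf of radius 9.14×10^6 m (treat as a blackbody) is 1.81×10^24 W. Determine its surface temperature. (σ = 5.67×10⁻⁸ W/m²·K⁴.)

T ≈ 13200 K

A = 4πr² = 4π × (9.14×10^6)² = 1.05×10^15 m².
From P = σAT⁴, T = (P / σA)^(1/4) = (1.81×10^24 / (5.67×10⁻⁸ × 1.05×10^15))^(1/4).
T = (3.04×10^16)^(1/4) = 13200 K.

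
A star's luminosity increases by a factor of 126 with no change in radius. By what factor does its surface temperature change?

P ∝ T⁴ ⇒ T ∝ P^(1/4), so T scales by (126)^(1/4) = 3.35.

factor ≈ 3.35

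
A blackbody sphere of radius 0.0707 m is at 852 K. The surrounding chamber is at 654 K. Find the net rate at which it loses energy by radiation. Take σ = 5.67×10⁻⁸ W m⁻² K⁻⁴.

A = 4πr² = 4π × (0.0707)² = 0.0628 m².
Q = σA(T⁴ − T_s⁴). T⁴ − T_s⁴ = (852)⁴ − (654)⁴ = 5.27×10^11 − 1.83×10^11 = 3.44×10^11 K⁴.
Q = 5.67×10⁻⁸ × 0.0628 × 3.44×10^11 = 1230 W.

Q ≈ 1230 W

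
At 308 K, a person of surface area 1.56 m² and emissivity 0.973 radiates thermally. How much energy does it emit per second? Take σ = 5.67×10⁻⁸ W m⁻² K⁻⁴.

P = εσAT⁴ = 0.973 × 5.67×10⁻⁸ × 1.56 × (308)⁴ = 0.973 × 5.67×10⁻⁸ × 1.56 × 9.00×10^9.
P = 775 W.

P ≈ 775 W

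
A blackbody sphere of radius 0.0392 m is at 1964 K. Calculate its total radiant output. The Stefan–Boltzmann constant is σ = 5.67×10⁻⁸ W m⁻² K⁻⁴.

P ≈ 16300 W

A = 4πr² = 4π × (0.0392)² = 0.0193 m².
P = σAT⁴ = 5.67×10⁻⁸ × 0.0193 × (1964)⁴ = 5.67×10⁻⁸ × 0.0193 × 1.49×10^13.
P = 16300 W.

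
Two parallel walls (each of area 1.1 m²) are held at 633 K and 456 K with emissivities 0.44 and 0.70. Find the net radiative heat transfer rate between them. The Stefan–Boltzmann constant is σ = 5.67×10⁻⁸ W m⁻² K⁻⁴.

Q ≈ 2710 W

For two large parallel gray plates, q = σ(T₁⁴ − T₂⁴) / (1/ε₁ + 1/ε₂ − 1).
1/ε₁ + 1/ε₂ − 1 = 1/0.44 + 1/0.70 − 1 = 2.701.
T₁⁴ − T₂⁴ = 1.61×10^11 − 4.32×10^10 = 1.17×10^11 K⁴.
q = 5.67×10⁻⁸ × 1.17×10^11 / 2.701 = 2460 W/m².
Q = q·A = 2460 × 1.1 = 2710 W.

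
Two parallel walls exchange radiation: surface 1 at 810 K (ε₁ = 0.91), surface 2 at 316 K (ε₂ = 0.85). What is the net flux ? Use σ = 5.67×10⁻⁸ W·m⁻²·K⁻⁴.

q ≈ 18700 W/m²

For two large parallel gray plates, q = σ(T₁⁴ − T₂⁴) / (1/ε₁ + 1/ε₂ − 1).
1/ε₁ + 1/ε₂ − 1 = 1/0.91 + 1/0.85 − 1 = 1.275.
T₁⁴ − T₂⁴ = 4.30×10^11 − 9.97×10^9 = 4.20×10^11 K⁴.
q = 5.67×10⁻⁸ × 4.20×10^11 / 1.275 = 18700 W/m².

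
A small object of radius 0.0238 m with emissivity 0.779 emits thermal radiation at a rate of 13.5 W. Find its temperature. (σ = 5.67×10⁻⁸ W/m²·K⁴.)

T ≈ 455 K

A = 4πr² = 4π × (0.0238)² = 7.12×10^-3 m².
From P = εσAT⁴, T = (P / εσA)^(1/4) = (13.5 / (0.779 × 5.67×10⁻⁸ × 7.12×10^-3))^(1/4).
T = (4.29×10^10)^(1/4) = 455 K.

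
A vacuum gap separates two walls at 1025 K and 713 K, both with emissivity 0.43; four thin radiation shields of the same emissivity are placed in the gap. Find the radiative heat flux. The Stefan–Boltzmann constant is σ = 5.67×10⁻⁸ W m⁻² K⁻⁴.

Each of the 5 gaps contributes resistance (2/ε − 1) = 2/0.43 − 1 = 3.651; total = 18.26.
q = σ(T₁⁴ − T₂⁴) / 18.26 = 5.67×10⁻⁸ × 8.45×10^11 / 18.26 = 2630 W/m².

q ≈ 2630 W/m²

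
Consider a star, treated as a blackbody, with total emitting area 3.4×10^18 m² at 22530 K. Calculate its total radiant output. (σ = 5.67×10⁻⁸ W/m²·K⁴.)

P = σAT⁴ = 5.67×10⁻⁸ × 3.40×10^18 × (22530)⁴ = 5.67×10⁻⁸ × 3.40×10^18 × 2.58×10^17.
P = 4.97×10^28 W.

P ≈ 4.97×10^28 W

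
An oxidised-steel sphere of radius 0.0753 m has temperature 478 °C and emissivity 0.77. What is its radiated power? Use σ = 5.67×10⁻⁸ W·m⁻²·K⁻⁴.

P ≈ 990 W

A = 4πr² = 4π × (0.0753)² = 0.0713 m².
478 °C = 751 K.
P = εσAT⁴ = 0.77 × 5.67×10⁻⁸ × 0.0713 × (751)⁴ = 0.77 × 5.67×10⁻⁸ × 0.0713 × 3.18×10^11.
P = 990 W.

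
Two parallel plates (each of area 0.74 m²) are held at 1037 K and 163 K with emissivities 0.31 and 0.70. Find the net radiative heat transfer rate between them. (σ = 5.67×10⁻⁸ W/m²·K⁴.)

For two large parallel gray plates, q = σ(T₁⁴ − T₂⁴) / (1/ε₁ + 1/ε₂ − 1).
1/ε₁ + 1/ε₂ − 1 = 1/0.31 + 1/0.70 − 1 = 3.654.
T₁⁴ − T₂⁴ = 1.16×10^12 − 7.06×10^8 = 1.16×10^12 K⁴.
q = 5.67×10⁻⁸ × 1.16×10^12 / 3.654 = 17900 W/m².
Q = q·A = 17900 × 0.74 = 13300 W.

Q ≈ 13300 W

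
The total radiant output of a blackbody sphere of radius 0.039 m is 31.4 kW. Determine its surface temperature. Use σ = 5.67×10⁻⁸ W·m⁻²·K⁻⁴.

A = 4πr² = 4π × (0.039)² = 0.0191 m².
From P = σAT⁴, T = (P / σA)^(1/4) = (31400 / (5.67×10⁻⁸ × 0.0191))^(1/4).
T = (2.90×10^13)^(1/4) = 2320 K.

T ≈ 2320 K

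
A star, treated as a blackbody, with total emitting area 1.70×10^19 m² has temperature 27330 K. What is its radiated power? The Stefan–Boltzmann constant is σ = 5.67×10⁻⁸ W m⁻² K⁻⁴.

P ≈ 5.38×10^29 W

P = σAT⁴ = 5.67×10⁻⁸ × 1.70×10^19 × (27330)⁴ = 5.67×10⁻⁸ × 1.70×10^19 × 5.58×10^17.
P = 5.38×10^29 W.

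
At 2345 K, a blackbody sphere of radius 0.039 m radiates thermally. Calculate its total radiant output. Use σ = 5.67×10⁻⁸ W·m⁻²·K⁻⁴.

P ≈ 32800 W

A = 4πr² = 4π × (0.039)² = 0.0191 m².
P = σAT⁴ = 5.67×10⁻⁸ × 0.0191 × (2345)⁴ = 5.67×10⁻⁸ × 0.0191 × 3.02×10^13.
P = 32800 W.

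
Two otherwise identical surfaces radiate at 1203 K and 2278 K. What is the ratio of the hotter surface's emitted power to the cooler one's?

P ∝ T⁴, so the ratio is (2278/1203)⁴ = (1.894)⁴ = 12.9.

ratio ≈ 12.9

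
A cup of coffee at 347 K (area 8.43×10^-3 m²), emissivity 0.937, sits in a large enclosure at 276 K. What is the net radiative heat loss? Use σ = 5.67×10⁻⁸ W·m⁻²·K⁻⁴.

Q ≈ 3.89 W

Q = εσA(T⁴ − T_s⁴). T⁴ − T_s⁴ = (347)⁴ − (276)⁴ = 1.45×10^10 − 5.80×10^9 = 8.70×10^9 K⁴.
Q = 0.937 × 5.67×10⁻⁸ × 8.43×10^-3 × 8.70×10^9 = 3.89 W.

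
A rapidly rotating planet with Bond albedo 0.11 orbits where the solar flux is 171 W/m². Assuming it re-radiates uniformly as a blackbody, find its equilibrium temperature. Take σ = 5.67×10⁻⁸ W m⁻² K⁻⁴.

T ≈ 161 K

Power absorbed = (1−a)S·πR²; power emitted = 4πR²σT⁴. Equating and cancelling πR²:
T = ((1−a)S / 4σ)^(1/4) = (152 / (4 × 5.67×10⁻⁸))^(1/4) = (6.71×10^8)^(1/4).
T = 161 K.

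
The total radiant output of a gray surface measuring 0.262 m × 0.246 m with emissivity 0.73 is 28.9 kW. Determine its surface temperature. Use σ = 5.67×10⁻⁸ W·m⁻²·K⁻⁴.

A = 0.262 × 0.246 = 0.0645 m².
From P = εσAT⁴, T = (P / εσA)^(1/4) = (28900 / (0.73 × 5.67×10⁻⁸ × 0.0645))^(1/4).
T = (1.08×10^13)^(1/4) = 1810 K.

T ≈ 1810 K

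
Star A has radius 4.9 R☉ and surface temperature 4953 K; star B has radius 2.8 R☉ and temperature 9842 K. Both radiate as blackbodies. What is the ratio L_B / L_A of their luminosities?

L_B/L_A ≈ 5.09

L = 4πR²σT⁴ ∝ R²T⁴, so L_B/L_A = (2.8/4.9)² × (9842/4953)⁴ = 0.327 × 15.6 = 5.09.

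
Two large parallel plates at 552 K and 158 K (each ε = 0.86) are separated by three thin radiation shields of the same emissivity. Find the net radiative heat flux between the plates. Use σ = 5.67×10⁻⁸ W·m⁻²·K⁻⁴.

q ≈ 986 W/m²

Each of the 4 gaps contributes resistance (2/ε − 1) = 2/0.86 − 1 = 1.326; total = 5.302.
q = σ(T₁⁴ − T₂⁴) / 5.302 = 5.67×10⁻⁸ × 9.22×10^10 / 5.302 = 986 W/m².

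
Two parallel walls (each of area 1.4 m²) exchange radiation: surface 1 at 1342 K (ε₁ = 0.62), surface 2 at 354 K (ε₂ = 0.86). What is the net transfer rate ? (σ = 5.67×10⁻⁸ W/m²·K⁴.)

For two large parallel gray plates, q = σ(T₁⁴ − T₂⁴) / (1/ε₁ + 1/ε₂ − 1).
1/ε₁ + 1/ε₂ − 1 = 1/0.62 + 1/0.86 − 1 = 1.776.
T₁⁴ − T₂⁴ = 3.24×10^12 − 1.57×10^10 = 3.23×10^12 K⁴.
q = 5.67×10⁻⁸ × 3.23×10^12 / 1.776 = 1.03×10^5 W/m².
Q = q·A = 1.03×10^5 × 1.4 = 1.44×10^5 W.

Q ≈ 1.44×10^5 W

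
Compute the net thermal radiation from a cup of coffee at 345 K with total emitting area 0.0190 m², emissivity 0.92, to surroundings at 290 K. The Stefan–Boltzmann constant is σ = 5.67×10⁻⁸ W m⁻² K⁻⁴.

Q ≈ 7.03 W

Q = εσA(T⁴ − T_s⁴). T⁴ − T_s⁴ = (345)⁴ − (290)⁴ = 1.42×10^10 − 7.07×10^9 = 7.09×10^9 K⁴.
Q = 0.92 × 5.67×10⁻⁸ × 0.0190 × 7.09×10^9 = 7.03 W.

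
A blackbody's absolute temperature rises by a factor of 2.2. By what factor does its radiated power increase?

factor ≈ 23.4

P ∝ T⁴, so the power scales as (2.2)⁴ = 23.4.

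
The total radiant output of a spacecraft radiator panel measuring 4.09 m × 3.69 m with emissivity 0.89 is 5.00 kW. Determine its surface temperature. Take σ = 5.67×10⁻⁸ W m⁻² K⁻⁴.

A = 4.09 × 3.69 = 15.1 m².
From P = εσAT⁴, T = (P / εσA)^(1/4) = (5000 / (0.89 × 5.67×10⁻⁸ × 15.1))^(1/4).
T = (6.57×10^9)^(1/4) = 285 K.

T ≈ 285 K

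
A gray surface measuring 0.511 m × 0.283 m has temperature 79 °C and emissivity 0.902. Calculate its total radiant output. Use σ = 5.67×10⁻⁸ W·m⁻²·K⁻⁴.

P ≈ 114 W

A = 0.511 × 0.283 = 0.145 m².
79 °C = 352 K.
P = εσAT⁴ = 0.902 × 5.67×10⁻⁸ × 0.145 × (352)⁴ = 0.902 × 5.67×10⁻⁸ × 0.145 × 1.54×10^10.
P = 114 W.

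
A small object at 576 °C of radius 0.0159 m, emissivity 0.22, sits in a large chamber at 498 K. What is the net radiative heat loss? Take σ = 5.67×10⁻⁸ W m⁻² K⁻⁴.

Q ≈ 18.2 W

A = 4πr² = 4π × (0.0159)² = 3.18×10^-3 m².
Convert: 576 °C = 849 K.
Q = εσA(T⁴ − T_s⁴). T⁴ − T_s⁴ = (849)⁴ − (498)⁴ = 5.20×10^11 − 6.15×10^10 = 4.58×10^11 K⁴.
Q = 0.22 × 5.67×10⁻⁸ × 3.18×10^-3 × 4.58×10^11 = 18.2 W.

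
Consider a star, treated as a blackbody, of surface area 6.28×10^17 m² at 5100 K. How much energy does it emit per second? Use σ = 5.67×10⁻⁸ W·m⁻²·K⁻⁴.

P ≈ 2.41×10^25 W

P = σAT⁴ = 5.67×10⁻⁸ × 6.28×10^17 × (5100)⁴ = 5.67×10⁻⁸ × 6.28×10^17 × 6.77×10^14.
P = 2.41×10^25 W.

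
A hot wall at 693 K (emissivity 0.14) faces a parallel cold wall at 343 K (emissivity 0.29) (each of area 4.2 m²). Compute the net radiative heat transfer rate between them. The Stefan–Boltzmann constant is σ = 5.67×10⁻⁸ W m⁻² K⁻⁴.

For two large parallel gray plates, q = σ(T₁⁴ − T₂⁴) / (1/ε₁ + 1/ε₂ − 1).
1/ε₁ + 1/ε₂ − 1 = 1/0.14 + 1/0.29 − 1 = 9.591.
T₁⁴ − T₂⁴ = 2.31×10^11 − 1.38×10^10 = 2.17×10^11 K⁴.
q = 5.67×10⁻⁸ × 2.17×10^11 / 9.591 = 1280 W/m².
Q = q·A = 1280 × 4.2 = 5380 W.

Q ≈ 5380 W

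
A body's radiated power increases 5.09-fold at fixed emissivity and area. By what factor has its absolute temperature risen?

P ∝ T⁴ ⇒ T ∝ P^(1/4), so T scales by (5.09)^(1/4) = 1.50.

factor ≈ 1.50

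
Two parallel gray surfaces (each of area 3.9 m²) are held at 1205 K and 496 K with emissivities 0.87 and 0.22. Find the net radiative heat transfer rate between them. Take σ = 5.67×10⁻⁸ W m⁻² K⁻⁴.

For two large parallel gray plates, q = σ(T₁⁴ − T₂⁴) / (1/ε₁ + 1/ε₂ − 1).
1/ε₁ + 1/ε₂ − 1 = 1/0.87 + 1/0.22 − 1 = 4.695.
T₁⁴ − T₂⁴ = 2.11×10^12 − 6.05×10^10 = 2.05×10^12 K⁴.
q = 5.67×10⁻⁸ × 2.05×10^12 / 4.695 = 24700 W/m².
Q = q·A = 24700 × 3.9 = 96500 W.

Q ≈ 96500 W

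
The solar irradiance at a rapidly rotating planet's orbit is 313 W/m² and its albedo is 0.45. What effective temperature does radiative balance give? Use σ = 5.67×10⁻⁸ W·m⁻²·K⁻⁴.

T ≈ 166 K

Power absorbed = (1−a)S·πR²; power emitted = 4πR²σT⁴. Equating and cancelling πR²:
T = ((1−a)S / 4σ)^(1/4) = (172 / (4 × 5.67×10⁻⁸))^(1/4) = (7.59×10^8)^(1/4).
T = 166 K.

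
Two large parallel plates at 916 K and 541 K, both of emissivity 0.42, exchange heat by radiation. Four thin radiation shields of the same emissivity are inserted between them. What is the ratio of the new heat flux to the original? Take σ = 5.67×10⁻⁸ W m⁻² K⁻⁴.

With N identical shields there are N+1 = 5 gaps in series, each with the same radiative resistance, so the flux falls to 1/(N+1) of its unshielded value.

ratio ≈ 0.200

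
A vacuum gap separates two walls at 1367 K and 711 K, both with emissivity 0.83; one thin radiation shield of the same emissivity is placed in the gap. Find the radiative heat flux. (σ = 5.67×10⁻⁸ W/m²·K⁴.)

q ≈ 65100 W/m²

Each of the 2 gaps contributes resistance (2/ε − 1) = 2/0.83 − 1 = 1.410; total = 2.819.
q = σ(T₁⁴ − T₂⁴) / 2.819 = 5.67×10⁻⁸ × 3.24×10^12 / 2.819 = 65100 W/m².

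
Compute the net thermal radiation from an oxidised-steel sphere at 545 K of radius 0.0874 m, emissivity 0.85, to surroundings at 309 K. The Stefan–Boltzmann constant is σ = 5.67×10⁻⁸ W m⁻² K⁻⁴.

A = 4πr² = 4π × (0.0874)² = 0.0960 m².
Q = εσA(T⁴ − T_s⁴). T⁴ − T_s⁴ = (545)⁴ − (309)⁴ = 8.82×10^10 − 9.12×10^9 = 7.91×10^10 K⁴.
Q = 0.85 × 5.67×10⁻⁸ × 0.0960 × 7.91×10^10 = 366 W.

Q ≈ 366 W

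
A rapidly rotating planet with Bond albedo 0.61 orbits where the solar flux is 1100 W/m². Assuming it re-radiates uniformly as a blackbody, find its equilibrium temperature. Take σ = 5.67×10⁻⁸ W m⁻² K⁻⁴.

Power absorbed = (1−a)S·πR²; power emitted = 4πR²σT⁴. Equating and cancelling πR²:
T = ((1−a)S / 4σ)^(1/4) = (429 / (4 × 5.67×10⁻⁸))^(1/4) = (1.89×10^9)^(1/4).
T = 209 K.

T ≈ 209 K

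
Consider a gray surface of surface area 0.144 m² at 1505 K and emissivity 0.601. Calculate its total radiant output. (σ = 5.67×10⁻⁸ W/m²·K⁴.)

P ≈ 25200 W

Stefan–Boltzmann: P = εσAT⁴ = 0.601 × 5.67×10⁻⁸ × 0.144 × (1505)⁴ = 0.601 × 5.67×10⁻⁸ × 0.144 × 5.13×10^12.
P = 25200 W.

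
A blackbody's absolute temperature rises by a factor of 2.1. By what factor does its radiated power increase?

P ∝ T⁴, so the power scales as (2.1)⁴ = 19.4.

factor ≈ 19.4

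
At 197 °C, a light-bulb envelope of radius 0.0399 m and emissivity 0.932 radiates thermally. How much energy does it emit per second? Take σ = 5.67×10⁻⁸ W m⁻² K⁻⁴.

A = 4πr² = 4π × (0.0399)² = 0.0200 m².
197 °C = 470 K.
Stefan–Boltzmann: P = εσAT⁴ = 0.932 × 5.67×10⁻⁸ × 0.0200 × (470)⁴ = 0.932 × 5.67×10⁻⁸ × 0.0200 × 4.88×10^10.
P = 51.6 W.

P ≈ 51.6 W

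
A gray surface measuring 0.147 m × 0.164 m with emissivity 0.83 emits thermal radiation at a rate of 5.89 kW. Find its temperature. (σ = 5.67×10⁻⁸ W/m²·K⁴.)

A = 0.147 × 0.164 = 0.0241 m².
From P = εσAT⁴, T = (P / εσA)^(1/4) = (5890 / (0.83 × 5.67×10⁻⁸ × 0.0241))^(1/4).
T = (5.19×10^12)^(1/4) = 1510 K.

T ≈ 1510 K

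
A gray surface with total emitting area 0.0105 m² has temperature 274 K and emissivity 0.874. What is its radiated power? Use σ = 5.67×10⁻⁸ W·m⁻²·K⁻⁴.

P ≈ 2.93 W

P = εσAT⁴ = 0.874 × 5.67×10⁻⁸ × 0.0105 × (274)⁴ = 0.874 × 5.67×10⁻⁸ × 0.0105 × 5.64×10^9.
P = 2.93 W.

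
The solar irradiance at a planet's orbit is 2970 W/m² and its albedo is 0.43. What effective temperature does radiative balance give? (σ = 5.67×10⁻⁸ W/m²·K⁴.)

T ≈ 294 K

Power absorbed = (1−a)S·πR²; power emitted = 4πR²σT⁴. Equating and cancelling πR²:
T = ((1−a)S / 4σ)^(1/4) = (1690 / (4 × 5.67×10⁻⁸))^(1/4) = (7.46×10^9)^(1/4).
T = 294 K.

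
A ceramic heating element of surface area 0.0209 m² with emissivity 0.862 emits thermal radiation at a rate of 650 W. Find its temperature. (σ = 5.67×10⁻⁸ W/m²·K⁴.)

From P = εσAT⁴, T = (P / εσA)^(1/4) = (650 / (0.862 × 5.67×10⁻⁸ × 0.0209))^(1/4).
T = (6.36×10^11)^(1/4) = 893 K.

T ≈ 893 K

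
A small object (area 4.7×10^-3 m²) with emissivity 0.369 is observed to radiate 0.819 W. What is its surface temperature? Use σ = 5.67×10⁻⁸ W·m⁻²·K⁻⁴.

T ≈ 302 K

From P = εσAT⁴, T = (P / εσA)^(1/4) = (0.819 / (0.369 × 5.67×10⁻⁸ × 4.70×10^-3))^(1/4).
T = (8.33×10^9)^(1/4) = 302 K.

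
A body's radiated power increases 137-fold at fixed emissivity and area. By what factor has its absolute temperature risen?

factor ≈ 3.42

P ∝ T⁴ ⇒ T ∝ P^(1/4), so T scales by (137)^(1/4) = 3.42.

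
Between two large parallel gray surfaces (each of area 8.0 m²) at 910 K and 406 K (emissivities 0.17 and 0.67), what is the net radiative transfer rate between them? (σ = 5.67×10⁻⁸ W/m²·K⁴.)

Q ≈ 46900 W

For two large parallel gray plates, q = σ(T₁⁴ − T₂⁴) / (1/ε₁ + 1/ε₂ − 1).
1/ε₁ + 1/ε₂ − 1 = 1/0.17 + 1/0.67 − 1 = 6.375.
T₁⁴ − T₂⁴ = 6.86×10^11 − 2.72×10^10 = 6.59×10^11 K⁴.
q = 5.67×10⁻⁸ × 6.59×10^11 / 6.375 = 5860 W/m².
Q = q·A = 5860 × 8.0 = 46900 W.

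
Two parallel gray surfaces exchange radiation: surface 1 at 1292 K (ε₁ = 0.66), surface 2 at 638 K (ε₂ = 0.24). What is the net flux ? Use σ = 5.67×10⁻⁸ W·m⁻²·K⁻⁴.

q ≈ 31700 W/m²

For two large parallel gray plates, q = σ(T₁⁴ − T₂⁴) / (1/ε₁ + 1/ε₂ − 1).
1/ε₁ + 1/ε₂ − 1 = 1/0.66 + 1/0.24 − 1 = 4.682.
T₁⁴ − T₂⁴ = 2.79×10^12 − 1.66×10^11 = 2.62×10^12 K⁴.
q = 5.67×10⁻⁸ × 2.62×10^12 / 4.682 = 31700 W/m².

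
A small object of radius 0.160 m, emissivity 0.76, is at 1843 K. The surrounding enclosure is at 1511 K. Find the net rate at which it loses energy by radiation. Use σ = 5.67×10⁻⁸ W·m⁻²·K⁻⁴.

Q ≈ 87700 W

A = 4πr² = 4π × (0.160)² = 0.322 m².
Q = εσA(T⁴ − T_s⁴). T⁴ − T_s⁴ = (1843)⁴ − (1511)⁴ = 1.15×10^13 − 5.21×10^12 = 6.32×10^12 K⁴.
Q = 0.76 × 5.67×10⁻⁸ × 0.322 × 6.32×10^12 = 87700 W.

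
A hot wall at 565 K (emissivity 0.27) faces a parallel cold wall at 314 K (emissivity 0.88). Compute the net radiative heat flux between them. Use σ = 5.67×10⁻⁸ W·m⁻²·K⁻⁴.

q ≈ 1360 W/m²

For two large parallel gray plates, q = σ(T₁⁴ − T₂⁴) / (1/ε₁ + 1/ε₂ − 1).
1/ε₁ + 1/ε₂ − 1 = 1/0.27 + 1/0.88 − 1 = 3.840.
T₁⁴ − T₂⁴ = 1.02×10^11 − 9.72×10^9 = 9.22×10^10 K⁴.
q = 5.67×10⁻⁸ × 9.22×10^10 / 3.840 = 1360 W/m².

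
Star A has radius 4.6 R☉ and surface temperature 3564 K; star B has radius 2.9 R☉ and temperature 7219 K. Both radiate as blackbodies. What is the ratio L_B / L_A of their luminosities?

L = 4πR²σT⁴ ∝ R²T⁴, so L_B/L_A = (2.9/4.6)² × (7219/3564)⁴ = 0.397 × 16.8 = 6.69.

L_B/L_A ≈ 6.69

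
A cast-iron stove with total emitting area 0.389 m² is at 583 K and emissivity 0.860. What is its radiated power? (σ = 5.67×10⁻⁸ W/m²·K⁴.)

P ≈ 2190 W

Stefan–Boltzmann: P = εσAT⁴ = 0.860 × 5.67×10⁻⁸ × 0.389 × (583)⁴ = 0.860 × 5.67×10⁻⁸ × 0.389 × 1.16×10^11.
P = 2190 W.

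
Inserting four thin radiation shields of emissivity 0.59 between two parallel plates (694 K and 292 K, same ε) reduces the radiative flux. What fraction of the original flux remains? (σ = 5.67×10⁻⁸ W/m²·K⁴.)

ratio ≈ 0.200

With N identical shields there are N+1 = 5 gaps in series, each with the same radiative resistance, so the flux falls to 1/(N+1) of its unshielded value.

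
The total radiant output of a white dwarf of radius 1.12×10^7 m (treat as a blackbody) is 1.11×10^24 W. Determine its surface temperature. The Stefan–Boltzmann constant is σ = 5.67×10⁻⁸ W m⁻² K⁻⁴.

T ≈ 10600 K

A = 4πr² = 4π × (1.12×10^7)² = 1.58×10^15 m².
From P = σAT⁴, T = (P / σA)^(1/4) = (1.11×10^24 / (5.67×10⁻⁸ × 1.58×10^15))^(1/4).
T = (1.24×10^16)^(1/4) = 10600 K.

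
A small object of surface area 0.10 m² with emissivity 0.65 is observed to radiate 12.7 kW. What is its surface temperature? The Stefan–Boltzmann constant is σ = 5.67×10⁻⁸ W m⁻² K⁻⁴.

T ≈ 1360 K

From P = εσAT⁴, T = (P / εσA)^(1/4) = (12700 / (0.65 × 5.67×10⁻⁸ × 0.100))^(1/4).
T = (3.45×10^12)^(1/4) = 1360 K.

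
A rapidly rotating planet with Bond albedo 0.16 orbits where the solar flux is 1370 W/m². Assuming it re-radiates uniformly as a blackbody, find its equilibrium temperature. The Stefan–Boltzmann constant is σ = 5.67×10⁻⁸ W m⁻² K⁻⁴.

Power absorbed = (1−a)S·πR²; power emitted = 4πR²σT⁴. Equating and cancelling πR²:
T = ((1−a)S / 4σ)^(1/4) = (1150 / (4 × 5.67×10⁻⁸))^(1/4) = (5.07×10^9)^(1/4).
T = 267 K.

T ≈ 267 K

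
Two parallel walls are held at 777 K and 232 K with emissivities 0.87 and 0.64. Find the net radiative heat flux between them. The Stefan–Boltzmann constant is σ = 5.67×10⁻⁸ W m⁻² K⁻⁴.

For two large parallel gray plates, q = σ(T₁⁴ − T₂⁴) / (1/ε₁ + 1/ε₂ − 1).
1/ε₁ + 1/ε₂ − 1 = 1/0.87 + 1/0.64 − 1 = 1.712.
T₁⁴ − T₂⁴ = 3.64×10^11 − 2.90×10^9 = 3.62×10^11 K⁴.
q = 5.67×10⁻⁸ × 3.62×10^11 / 1.712 = 12000 W/m².

q ≈ 12000 W/m²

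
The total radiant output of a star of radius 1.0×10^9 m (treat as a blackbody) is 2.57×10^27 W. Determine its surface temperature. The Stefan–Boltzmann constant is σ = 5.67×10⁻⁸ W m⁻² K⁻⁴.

T ≈ 7750 K

A = 4πr² = 4π × (1.0×10^9)² = 1.26×10^19 m².
From P = σAT⁴, T = (P / σA)^(1/4) = (2.57×10^27 / (5.67×10⁻⁸ × 1.26×10^19))^(1/4).
T = (3.61×10^15)^(1/4) = 7750 K.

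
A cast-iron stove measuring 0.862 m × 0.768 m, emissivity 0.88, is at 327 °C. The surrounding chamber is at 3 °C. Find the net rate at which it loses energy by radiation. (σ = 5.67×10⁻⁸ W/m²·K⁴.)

A = 0.862 × 0.768 = 0.662 m².
Convert: 327 °C = 600 K; 3 °C = 276 K.
Q = εσA(T⁴ − T_s⁴). T⁴ − T_s⁴ = (600)⁴ − (276)⁴ = 1.30×10^11 − 5.80×10^9 = 1.24×10^11 K⁴.
Q = 0.88 × 5.67×10⁻⁸ × 0.662 × 1.24×10^11 = 4090 W.

Q ≈ 4090 W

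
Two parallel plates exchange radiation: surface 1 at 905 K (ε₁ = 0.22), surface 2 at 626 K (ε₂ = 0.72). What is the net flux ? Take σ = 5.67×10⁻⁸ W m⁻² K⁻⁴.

q ≈ 5940 W/m²

For two large parallel gray plates, q = σ(T₁⁴ − T₂⁴) / (1/ε₁ + 1/ε₂ − 1).
1/ε₁ + 1/ε₂ − 1 = 1/0.22 + 1/0.72 − 1 = 4.934.
T₁⁴ − T₂⁴ = 6.71×10^11 − 1.54×10^11 = 5.17×10^11 K⁴.
q = 5.67×10⁻⁸ × 5.17×10^11 / 4.934 = 5940 W/m².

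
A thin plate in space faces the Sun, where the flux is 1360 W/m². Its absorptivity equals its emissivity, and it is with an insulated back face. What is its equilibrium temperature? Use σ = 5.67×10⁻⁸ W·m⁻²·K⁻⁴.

Absorbed flux αS = emitted flux εσT⁴ (one radiating face); with α = ε, T = (S/σ)^(1/4).
T = (1360 / 5.67×10⁻⁸)^(1/4) = (2.40×10^10)^(1/4).
T = 394 K.

T ≈ 394 K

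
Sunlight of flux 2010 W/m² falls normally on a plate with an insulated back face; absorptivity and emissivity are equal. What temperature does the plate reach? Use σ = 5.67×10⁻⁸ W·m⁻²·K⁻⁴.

T ≈ 434 K

Absorbed flux αS = emitted flux εσT⁴ (one radiating face); with α = ε, T = (S/σ)^(1/4).
T = (2010 / 5.67×10⁻⁸)^(1/4) = (3.54×10^10)^(1/4).
T = 434 K.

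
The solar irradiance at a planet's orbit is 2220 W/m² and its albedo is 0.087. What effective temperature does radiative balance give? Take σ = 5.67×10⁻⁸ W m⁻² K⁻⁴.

Power absorbed = (1−a)S·πR²; power emitted = 4πR²σT⁴. Equating and cancelling πR²:
T = ((1−a)S / 4σ)^(1/4) = (2030 / (4 × 5.67×10⁻⁸))^(1/4) = (8.94×10^9)^(1/4).
T = 307 K.

T ≈ 307 K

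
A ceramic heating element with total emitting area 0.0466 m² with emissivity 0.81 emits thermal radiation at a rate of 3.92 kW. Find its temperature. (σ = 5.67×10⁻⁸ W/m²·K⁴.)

T ≈ 1160 K

From P = εσAT⁴, T = (P / εσA)^(1/4) = (3920 / (0.81 × 5.67×10⁻⁸ × 0.0466))^(1/4).
T = (1.83×10^12)^(1/4) = 1160 K.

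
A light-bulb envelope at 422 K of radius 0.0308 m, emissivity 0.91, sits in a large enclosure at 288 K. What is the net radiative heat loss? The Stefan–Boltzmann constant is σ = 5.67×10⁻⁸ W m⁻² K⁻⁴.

A = 4πr² = 4π × (0.0308)² = 0.0119 m².
Q = εσA(T⁴ − T_s⁴). T⁴ − T_s⁴ = (422)⁴ − (288)⁴ = 3.17×10^10 − 6.88×10^9 = 2.48×10^10 K⁴.
Q = 0.91 × 5.67×10⁻⁸ × 0.0119 × 2.48×10^10 = 15.3 W.

Q ≈ 15.3 W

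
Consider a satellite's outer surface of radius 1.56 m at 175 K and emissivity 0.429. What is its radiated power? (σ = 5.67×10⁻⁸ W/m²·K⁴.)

A = 4πr² = 4π × (1.56)² = 30.6 m².
Stefan–Boltzmann: P = εσAT⁴ = 0.429 × 5.67×10⁻⁸ × 30.6 × (175)⁴ = 0.429 × 5.67×10⁻⁸ × 30.6 × 9.38×10^8.
P = 698 W.

P ≈ 698 W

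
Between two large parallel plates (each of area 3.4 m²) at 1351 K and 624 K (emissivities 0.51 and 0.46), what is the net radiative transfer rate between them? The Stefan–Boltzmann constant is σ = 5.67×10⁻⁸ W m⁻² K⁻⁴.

For two large parallel gray plates, q = σ(T₁⁴ − T₂⁴) / (1/ε₁ + 1/ε₂ − 1).
1/ε₁ + 1/ε₂ − 1 = 1/0.51 + 1/0.46 − 1 = 3.135.
T₁⁴ − T₂⁴ = 3.33×10^12 − 1.52×10^11 = 3.18×10^12 K⁴.
q = 5.67×10⁻⁸ × 3.18×10^12 / 3.135 = 57500 W/m².
Q = q·A = 57500 × 3.4 = 1.96×10^5 W.

Q ≈ 1.96×10^5 W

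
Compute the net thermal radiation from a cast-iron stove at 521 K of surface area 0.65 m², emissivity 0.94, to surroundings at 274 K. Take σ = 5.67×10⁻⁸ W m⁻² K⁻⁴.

Q = εσA(T⁴ − T_s⁴). T⁴ − T_s⁴ = (521)⁴ − (274)⁴ = 7.37×10^10 − 5.64×10^9 = 6.80×10^10 K⁴.
Q = 0.94 × 5.67×10⁻⁸ × 0.650 × 6.80×10^10 = 2360 W.

Q ≈ 2360 W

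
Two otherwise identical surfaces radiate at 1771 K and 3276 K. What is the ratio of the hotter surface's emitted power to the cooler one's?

P ∝ T⁴, so the ratio is (3276/1771)⁴ = (1.850)⁴ = 11.7.

ratio ≈ 11.7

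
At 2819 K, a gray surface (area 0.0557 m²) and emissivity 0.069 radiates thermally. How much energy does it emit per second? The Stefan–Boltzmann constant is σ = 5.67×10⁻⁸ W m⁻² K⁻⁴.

P ≈ 13800 W

Stefan–Boltzmann: P = εσAT⁴ = 0.069 × 5.67×10⁻⁸ × 0.0557 × (2819)⁴ = 0.069 × 5.67×10⁻⁸ × 0.0557 × 6.32×10^13.
P = 13800 W.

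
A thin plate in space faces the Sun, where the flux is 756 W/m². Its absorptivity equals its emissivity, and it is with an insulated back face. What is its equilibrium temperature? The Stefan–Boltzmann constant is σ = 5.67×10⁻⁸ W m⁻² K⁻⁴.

T ≈ 340 K

Absorbed flux αS = emitted flux εσT⁴ (one radiating face); with α = ε, T = (S/σ)^(1/4).
T = (756 / 5.67×10⁻⁸)^(1/4) = (1.33×10^10)^(1/4).
T = 340 K.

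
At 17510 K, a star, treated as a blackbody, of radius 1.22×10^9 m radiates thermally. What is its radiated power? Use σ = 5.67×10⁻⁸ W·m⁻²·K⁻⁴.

P ≈ 9.97×10^28 W

A = 4πr² = 4π × (1.22×10^9)² = 1.87×10^19 m².
P = σAT⁴ = 5.67×10⁻⁸ × 1.87×10^19 × (17510)⁴ = 5.67×10⁻⁸ × 1.87×10^19 × 9.40×10^16.
P = 9.97×10^28 W.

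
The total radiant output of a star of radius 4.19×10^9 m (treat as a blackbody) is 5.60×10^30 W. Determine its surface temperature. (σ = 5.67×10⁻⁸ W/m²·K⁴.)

T ≈ 25900 K

A = 4πr² = 4π × (4.19×10^9)² = 2.21×10^20 m².
From P = σAT⁴, T = (P / σA)^(1/4) = (5.60×10^30 / (5.67×10⁻⁸ × 2.21×10^20))^(1/4).
T = (4.48×10^17)^(1/4) = 25900 K.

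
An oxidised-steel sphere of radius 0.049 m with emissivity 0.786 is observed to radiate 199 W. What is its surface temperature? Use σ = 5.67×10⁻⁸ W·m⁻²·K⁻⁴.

T ≈ 620 K

A = 4πr² = 4π × (0.049)² = 0.0302 m².
From P = εσAT⁴, T = (P / εσA)^(1/4) = (199 / (0.786 × 5.67×10⁻⁸ × 0.0302))^(1/4).
T = (1.48×10^11)^(1/4) = 620 K.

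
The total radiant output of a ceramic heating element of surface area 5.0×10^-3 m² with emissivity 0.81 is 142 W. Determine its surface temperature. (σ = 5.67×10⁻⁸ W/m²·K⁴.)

From P = εσAT⁴, T = (P / εσA)^(1/4) = (142 / (0.81 × 5.67×10⁻⁸ × 5.00×10^-3))^(1/4).
T = (6.18×10^11)^(1/4) = 887 K.

T ≈ 887 K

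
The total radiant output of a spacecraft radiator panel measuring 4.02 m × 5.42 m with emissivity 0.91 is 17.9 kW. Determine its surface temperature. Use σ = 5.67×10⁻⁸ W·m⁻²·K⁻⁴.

A = 4.02 × 5.42 = 21.8 m².
From P = εσAT⁴, T = (P / εσA)^(1/4) = (17900 / (0.91 × 5.67×10⁻⁸ × 21.8))^(1/4).
T = (1.59×10^10)^(1/4) = 355 K.

T ≈ 355 K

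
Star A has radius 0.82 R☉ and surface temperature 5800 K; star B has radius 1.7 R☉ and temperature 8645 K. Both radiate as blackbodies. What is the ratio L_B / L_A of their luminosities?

L_B/L_A ≈ 21.2

L = 4πR²σT⁴ ∝ R²T⁴, so L_B/L_A = (1.7/0.82)² × (8645/5800)⁴ = 4.30 × 4.94 = 21.2.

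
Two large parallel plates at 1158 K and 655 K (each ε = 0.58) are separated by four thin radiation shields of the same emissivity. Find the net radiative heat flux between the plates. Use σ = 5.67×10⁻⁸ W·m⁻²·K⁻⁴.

Each of the 5 gaps contributes resistance (2/ε − 1) = 2/0.58 − 1 = 2.448; total = 12.24.
q = σ(T₁⁴ − T₂⁴) / 12.24 = 5.67×10⁻⁸ × 1.61×10^12 / 12.24 = 7480 W/m².

q ≈ 7480 W/m²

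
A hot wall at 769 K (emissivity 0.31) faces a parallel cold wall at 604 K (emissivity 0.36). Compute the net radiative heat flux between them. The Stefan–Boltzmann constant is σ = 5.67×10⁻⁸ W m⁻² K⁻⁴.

q ≈ 2450 W/m²

For two large parallel gray plates, q = σ(T₁⁴ − T₂⁴) / (1/ε₁ + 1/ε₂ − 1).
1/ε₁ + 1/ε₂ − 1 = 1/0.31 + 1/0.36 − 1 = 5.004.
T₁⁴ − T₂⁴ = 3.50×10^11 − 1.33×10^11 = 2.17×10^11 K⁴.
q = 5.67×10⁻⁸ × 2.17×10^11 / 5.004 = 2450 W/m².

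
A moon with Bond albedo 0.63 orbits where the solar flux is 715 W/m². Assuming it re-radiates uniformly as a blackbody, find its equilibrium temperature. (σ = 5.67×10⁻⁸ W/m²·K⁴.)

T ≈ 185 K

Power absorbed = (1−a)S·πR²; power emitted = 4πR²σT⁴. Equating and cancelling πR²:
T = ((1−a)S / 4σ)^(1/4) = (265 / (4 × 5.67×10⁻⁸))^(1/4) = (1.17×10^9)^(1/4).
T = 185 K.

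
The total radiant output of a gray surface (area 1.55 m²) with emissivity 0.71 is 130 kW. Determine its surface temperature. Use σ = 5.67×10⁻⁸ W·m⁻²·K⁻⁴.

From P = εσAT⁴, T = (P / εσA)^(1/4) = (1.30×10^5 / (0.71 × 5.67×10⁻⁸ × 1.55))^(1/4).
T = (2.08×10^12)^(1/4) = 1200 K.

T ≈ 1200 K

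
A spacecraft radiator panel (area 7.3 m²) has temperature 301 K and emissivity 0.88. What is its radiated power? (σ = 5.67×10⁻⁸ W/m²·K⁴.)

P ≈ 2990 W

P = εσAT⁴ = 0.88 × 5.67×10⁻⁸ × 7.30 × (301)⁴ = 0.88 × 5.67×10⁻⁸ × 7.30 × 8.21×10^9.
P = 2990 W.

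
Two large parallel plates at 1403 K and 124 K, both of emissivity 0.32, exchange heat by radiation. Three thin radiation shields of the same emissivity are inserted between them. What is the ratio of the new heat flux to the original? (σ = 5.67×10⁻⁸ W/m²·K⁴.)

With N identical shields there are N+1 = 4 gaps in series, each with the same radiative resistance, so the flux falls to 1/(N+1) of its unshielded value.

ratio ≈ 0.250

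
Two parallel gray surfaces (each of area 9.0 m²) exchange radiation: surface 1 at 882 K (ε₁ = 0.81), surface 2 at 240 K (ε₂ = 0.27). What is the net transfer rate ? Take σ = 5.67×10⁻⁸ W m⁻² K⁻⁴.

For two large parallel gray plates, q = σ(T₁⁴ − T₂⁴) / (1/ε₁ + 1/ε₂ − 1).
1/ε₁ + 1/ε₂ − 1 = 1/0.81 + 1/0.27 − 1 = 3.938.
T₁⁴ − T₂⁴ = 6.05×10^11 − 3.32×10^9 = 6.02×10^11 K⁴.
q = 5.67×10⁻⁸ × 6.02×10^11 / 3.938 = 8660 W/m².
Q = q·A = 8660 × 9.0 = 78000 W.

Q ≈ 78000 W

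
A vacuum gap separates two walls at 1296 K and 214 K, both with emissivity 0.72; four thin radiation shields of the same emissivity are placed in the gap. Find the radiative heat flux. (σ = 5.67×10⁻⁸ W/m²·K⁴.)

Each of the 5 gaps contributes resistance (2/ε − 1) = 2/0.72 − 1 = 1.778; total = 8.889.
q = σ(T₁⁴ − T₂⁴) / 8.889 = 5.67×10⁻⁸ × 2.82×10^12 / 8.889 = 18000 W/m².

q ≈ 18000 W/m²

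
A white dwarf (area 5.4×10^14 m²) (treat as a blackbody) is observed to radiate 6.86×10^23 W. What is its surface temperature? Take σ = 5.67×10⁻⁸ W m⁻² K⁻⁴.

From P = σAT⁴, T = (P / σA)^(1/4) = (6.86×10^23 / (5.67×10⁻⁸ × 5.40×10^14))^(1/4).
T = (2.24×10^16)^(1/4) = 12200 K.

T ≈ 12200 K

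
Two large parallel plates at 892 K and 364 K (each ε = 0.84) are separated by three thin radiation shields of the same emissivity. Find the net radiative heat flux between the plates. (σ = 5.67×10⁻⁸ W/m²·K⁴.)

q ≈ 6320 W/m²

Each of the 4 gaps contributes resistance (2/ε − 1) = 2/0.84 − 1 = 1.381; total = 5.524.
q = σ(T₁⁴ − T₂⁴) / 5.524 = 5.67×10⁻⁸ × 6.16×10^11 / 5.524 = 6320 W/m².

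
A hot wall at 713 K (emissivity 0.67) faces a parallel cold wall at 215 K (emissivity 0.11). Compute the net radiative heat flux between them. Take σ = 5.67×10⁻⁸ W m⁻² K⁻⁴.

For two large parallel gray plates, q = σ(T₁⁴ − T₂⁴) / (1/ε₁ + 1/ε₂ − 1).
1/ε₁ + 1/ε₂ − 1 = 1/0.67 + 1/0.11 − 1 = 9.583.
T₁⁴ − T₂⁴ = 2.58×10^11 − 2.14×10^9 = 2.56×10^11 K⁴.
q = 5.67×10⁻⁸ × 2.56×10^11 / 9.583 = 1520 W/m².

q ≈ 1520 W/m²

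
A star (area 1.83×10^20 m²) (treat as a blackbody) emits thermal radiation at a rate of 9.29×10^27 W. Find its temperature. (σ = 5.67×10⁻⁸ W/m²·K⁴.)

From P = σAT⁴, T = (P / σA)^(1/4) = (9.29×10^27 / (5.67×10⁻⁸ × 1.83×10^20))^(1/4).
T = (8.95×10^14)^(1/4) = 5470 K.

T ≈ 5470 K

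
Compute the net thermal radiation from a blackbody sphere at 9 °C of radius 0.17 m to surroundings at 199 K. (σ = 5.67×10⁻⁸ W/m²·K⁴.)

Q ≈ 97.9 W

A = 4πr² = 4π × (0.17)² = 0.363 m².
Convert: 9 °C = 282 K.
Q = σA(T⁴ − T_s⁴). T⁴ − T_s⁴ = (282)⁴ − (199)⁴ = 6.32×10^9 − 1.57×10^9 = 4.76×10^9 K⁴.
Q = 5.67×10⁻⁸ × 0.363 × 4.76×10^9 = 97.9 W.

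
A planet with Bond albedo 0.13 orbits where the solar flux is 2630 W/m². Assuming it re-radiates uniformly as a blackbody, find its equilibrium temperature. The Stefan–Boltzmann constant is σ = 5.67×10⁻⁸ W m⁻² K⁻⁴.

Power absorbed = (1−a)S·πR²; power emitted = 4πR²σT⁴. Equating and cancelling πR²:
T = ((1−a)S / 4σ)^(1/4) = (2290 / (4 × 5.67×10⁻⁸))^(1/4) = (1.01×10^10)^(1/4).
T = 317 K.

T ≈ 317 K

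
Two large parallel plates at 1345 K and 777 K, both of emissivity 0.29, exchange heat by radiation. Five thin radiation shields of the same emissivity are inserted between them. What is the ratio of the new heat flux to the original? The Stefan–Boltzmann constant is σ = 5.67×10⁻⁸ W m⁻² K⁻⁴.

With N identical shields there are N+1 = 6 gaps in series, each with the same radiative resistance, so the flux falls to 1/(N+1) of its unshielded value.

ratio ≈ 0.167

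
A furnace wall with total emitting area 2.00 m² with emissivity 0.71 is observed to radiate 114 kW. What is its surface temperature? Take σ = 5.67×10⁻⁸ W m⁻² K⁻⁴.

T ≈ 1090 K

From P = εσAT⁴, T = (P / εσA)^(1/4) = (1.14×10^5 / (0.71 × 5.67×10⁻⁸ × 2.00))^(1/4).
T = (1.42×10^12)^(1/4) = 1090 K.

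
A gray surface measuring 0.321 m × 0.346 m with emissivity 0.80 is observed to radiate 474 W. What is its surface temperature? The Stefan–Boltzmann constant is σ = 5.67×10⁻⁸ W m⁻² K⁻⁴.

T ≈ 554 K

A = 0.321 × 0.346 = 0.111 m².
From P = εσAT⁴, T = (P / εσA)^(1/4) = (474 / (0.80 × 5.67×10⁻⁸ × 0.111))^(1/4).
T = (9.41×10^10)^(1/4) = 554 K.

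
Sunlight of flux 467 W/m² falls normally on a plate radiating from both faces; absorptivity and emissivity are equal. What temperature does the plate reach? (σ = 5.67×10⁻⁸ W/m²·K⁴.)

Absorbed flux αS = emitted flux 2εσT⁴ per unit area; with α = ε this gives T = (S/2σ)^(1/4).
T = (467 / (2 × 5.67×10⁻⁸))^(1/4) = (4.12×10^9)^(1/4).
T = 253 K.

T ≈ 253 K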